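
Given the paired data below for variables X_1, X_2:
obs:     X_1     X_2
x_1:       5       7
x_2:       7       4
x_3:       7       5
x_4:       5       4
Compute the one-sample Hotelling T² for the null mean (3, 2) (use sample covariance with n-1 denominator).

Step 1 — sample mean vector:
  mean(X_1) = (5 + 7 + 7 + 5) / 4 = 24/4 = 6
  mean(X_2) = (7 + 4 + 5 + 4) / 4 = 20/4 = 5
  x̄ = (6, 5),  deviation x̄ - mu_0 = (6, 5) - (3, 2) = (3, 3).

Step 2 — sample covariance matrix, S[i,j] = (1/(n-1)) · Σ_k (x_{k,i} - mean_i) · (x_{k,j} - mean_j), divisor n-1 = 3:
  S[X_1,X_1] = ((-1)·(-1) + (1)·(1) + (1)·(1) + (-1)·(-1)) / 3 = 4/3 = 1.3333
  S[X_1,X_2] = ((-1)·(2) + (1)·(-1) + (1)·(0) + (-1)·(-1)) / 3 = -2/3 = -0.6667
  S[X_2,X_2] = ((2)·(2) + (-1)·(-1) + (0)·(0) + (-1)·(-1)) / 3 = 6/3 = 2
  S = [[1.3333, -0.6667],
 [-0.6667, 2]].

Step 3 — invert S. det(S) = 1.3333·2 - (-0.6667)² = 2.2222.
  S^{-1} = (1/det) · [[d, -b], [-b, a]] = [[0.9, 0.3],
 [0.3, 0.6]].

Step 4 — quadratic form (x̄ - mu_0)^T · S^{-1} · (x̄ - mu_0):
  S^{-1} · (x̄ - mu_0) = (3.6, 2.7),
  (x̄ - mu_0)^T · [...] = (3)·(3.6) + (3)·(2.7) = 18.9.

Step 5 — scale by n: T² = 4 · 18.9 = 75.6.

T² ≈ 75.6


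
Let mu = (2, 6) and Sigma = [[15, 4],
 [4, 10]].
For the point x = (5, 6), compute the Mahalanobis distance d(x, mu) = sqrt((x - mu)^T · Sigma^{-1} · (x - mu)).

Step 1 — centre the observation: (x - mu) = (3, 0).

Step 2 — invert Sigma. det(Sigma) = 15·10 - (4)² = 134.
  Sigma^{-1} = (1/det) · [[d, -b], [-b, a]] = [[0.0746, -0.0299],
 [-0.0299, 0.1119]].

Step 3 — form the quadratic (x - mu)^T · Sigma^{-1} · (x - mu):
  Sigma^{-1} · (x - mu) = (0.2239, -0.0896).
  (x - mu)^T · [Sigma^{-1} · (x - mu)] = (3)·(0.2239) + (0)·(-0.0896) = 0.6716.

Step 4 — take square root: d = √(0.6716) ≈ 0.8195.

d(x, mu) = √(0.6716) ≈ 0.8195


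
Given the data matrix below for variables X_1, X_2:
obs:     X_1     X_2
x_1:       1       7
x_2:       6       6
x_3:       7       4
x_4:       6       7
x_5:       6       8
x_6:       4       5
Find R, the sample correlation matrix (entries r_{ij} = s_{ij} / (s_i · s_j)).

Step 1 — column means:
  mean(X_1) = (1 + 6 + 7 + 6 + 6 + 4) / 6 = 30/6 = 5
  mean(X_2) = (7 + 6 + 4 + 7 + 8 + 5) / 6 = 37/6 = 6.1667

Step 2 — sample variances and covariances s[i,j] = (1/(n-1)) · Σ_k (x_{k,i} - mean_i) · (x_{k,j} - mean_j), with n-1 = 5:
  s[X_1,X_1] = ((-4)·(-4) + (1)·(1) + (2)·(2) + (1)·(1) + (1)·(1) + (-1)·(-1)) / 5 = 24/5 = 4.8
  s[X_1,X_2] = ((-4)·(0.8333) + (1)·(-0.1667) + (2)·(-2.1667) + (1)·(0.8333) + (1)·(1.8333) + (-1)·(-1.1667)) / 5 = -4/5 = -0.8
  s[X_2,X_2] = ((0.8333)·(0.8333) + (-0.1667)·(-0.1667) + (-2.1667)·(-2.1667) + (0.8333)·(0.8333) + (1.8333)·(1.8333) + (-1.1667)·(-1.1667)) / 5 = 10.8333/5 = 2.1667
  Sample standard deviations s_i = √(s[i,i]):
  s(X_1) = √(4.8) = 2.1909
  s(X_2) = √(2.1667) = 1.472

Step 3 — r_{ij} = s_{ij} / (s_i · s_j):
  r[X_1,X_1] = 1 (diagonal).
  r[X_1,X_2] = -0.8 / (2.1909 · 1.472) = -0.8 / 3.2249 = -0.2481
  r[X_2,X_2] = 1 (diagonal).

R is symmetric with unit diagonal. Assembling:

R = [[1, -0.2481],
 [-0.2481, 1]]


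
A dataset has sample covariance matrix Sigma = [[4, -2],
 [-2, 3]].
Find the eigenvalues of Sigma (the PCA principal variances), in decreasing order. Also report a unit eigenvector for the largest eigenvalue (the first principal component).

Step 1 — characteristic polynomial of 2×2 Sigma:
  det(Sigma - λI) = λ² - trace · λ + det = 0.
  trace = 4 + 3 = 7, det = 4·3 - (-2)² = 8.
Step 2 — discriminant:
  Δ = trace² - 4·det = 49 - 32 = 17.
Step 3 — eigenvalues:
  λ = (trace ± √Δ)/2 = (7 ± 4.1231)/2,
  λ_1 = 5.5616,  λ_2 = 1.4384.

Step 4 — unit eigenvector for λ_1: solve (Sigma - λ_1 I)v = 0. First row:
  (4 - 5.5616)·v_x + (-2)·v_y = 0, i.e. (-1.5616)·v_x + (-2)·v_y = 0,
  so v ∝ (b, λ_1 - a) = (-2, 1.5616); multiply by -1 so the first entry is positive: u = (2, -1.5616).
  ||u|| = √((2)² + (-1.5616)²) = √(6.4384) ≈ 2.5374,
  v_1 = u/||u|| ≈ (0.7882, -0.6154) (||v_1|| = 1).

λ_1 = 5.5616,  λ_2 = 1.4384;  v_1 ≈ (0.7882, -0.6154)


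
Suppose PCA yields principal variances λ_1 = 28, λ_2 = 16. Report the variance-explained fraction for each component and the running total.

Step 1 — total variance = trace(Sigma) = Σ λ_i = 28 + 16 = 44.

Step 2 — fraction explained by component i = λ_i / Σ λ:
  PC1: 28/44 = 0.6364
  PC2: 16/44 = 0.3636

Step 3 — cumulative fraction after k components = (λ_1 + ... + λ_k) / Σ λ:
  k = 1: 28/44 = 0.6364
  k = 2: (28 + 16)/44 = 44/44 = 1

Summary (fraction, with percent):

explained: PC1 0.6364 (63.64%), PC2 0.3636 (36.36%);  cumulative: 0.6364, 1


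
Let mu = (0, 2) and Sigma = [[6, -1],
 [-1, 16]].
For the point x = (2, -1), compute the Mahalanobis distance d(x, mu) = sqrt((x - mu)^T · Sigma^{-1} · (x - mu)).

Step 1 — centre the observation: (x - mu) = (2, -3).

Step 2 — invert Sigma. det(Sigma) = 6·16 - (-1)² = 95.
  Sigma^{-1} = (1/det) · [[d, -b], [-b, a]] = [[0.1684, 0.0105],
 [0.0105, 0.0632]].

Step 3 — form the quadratic (x - mu)^T · Sigma^{-1} · (x - mu):
  Sigma^{-1} · (x - mu) = (0.3053, -0.1684).
  (x - mu)^T · [Sigma^{-1} · (x - mu)] = (2)·(0.3053) + (-3)·(-0.1684) = 1.1158.

Step 4 — take square root: d = √(1.1158) ≈ 1.0563.

d(x, mu) = √(1.1158) ≈ 1.0563


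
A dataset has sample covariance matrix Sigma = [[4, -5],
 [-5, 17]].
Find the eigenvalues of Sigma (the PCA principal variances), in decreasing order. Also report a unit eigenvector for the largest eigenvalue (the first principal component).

Step 1 — characteristic polynomial of 2×2 Sigma:
  det(Sigma - λI) = λ² - trace · λ + det = 0.
  trace = 4 + 17 = 21, det = 4·17 - (-5)² = 43.
Step 2 — discriminant:
  Δ = trace² - 4·det = 441 - 172 = 269.
Step 3 — eigenvalues:
  λ = (trace ± √Δ)/2 = (21 ± 16.4012)/2,
  λ_1 = 18.7006,  λ_2 = 2.2994.

Step 4 — unit eigenvector for λ_1: solve (Sigma - λ_1 I)v = 0. First row:
  (4 - 18.7006)·v_x + (-5)·v_y = 0, i.e. (-14.7006)·v_x + (-5)·v_y = 0,
  so v ∝ (b, λ_1 - a) = (-5, 14.7006); multiply by -1 so the first entry is positive: u = (5, -14.7006).
  ||u|| = √((5)² + (-14.7006)²) = √(241.1079) ≈ 15.5277,
  v_1 = u/||u|| ≈ (0.322, -0.9467) (||v_1|| = 1).

λ_1 = 18.7006,  λ_2 = 2.2994;  v_1 ≈ (0.322, -0.9467)


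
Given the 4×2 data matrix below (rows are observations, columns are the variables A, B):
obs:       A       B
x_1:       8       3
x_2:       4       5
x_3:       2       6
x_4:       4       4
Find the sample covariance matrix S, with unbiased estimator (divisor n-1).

Step 1 — column means:
  mean(A) = (8 + 4 + 2 + 4) / 4 = 18/4 = 4.5
  mean(B) = (3 + 5 + 6 + 4) / 4 = 18/4 = 4.5

Step 2 — sample covariance S[i,j] = (1/(n-1)) · Σ_k (x_{k,i} - mean_i) · (x_{k,j} - mean_j), with n-1 = 3.
  S[A,A] = ((3.5)·(3.5) + (-0.5)·(-0.5) + (-2.5)·(-2.5) + (-0.5)·(-0.5)) / 3 = 19/3 = 6.3333
  S[A,B] = ((3.5)·(-1.5) + (-0.5)·(0.5) + (-2.5)·(1.5) + (-0.5)·(-0.5)) / 3 = -9/3 = -3
  S[B,B] = ((-1.5)·(-1.5) + (0.5)·(0.5) + (1.5)·(1.5) + (-0.5)·(-0.5)) / 3 = 5/3 = 1.6667

S is symmetric (S[j,i] = S[i,j]). Assembling:

S = [[6.3333, -3],
 [-3, 1.6667]]


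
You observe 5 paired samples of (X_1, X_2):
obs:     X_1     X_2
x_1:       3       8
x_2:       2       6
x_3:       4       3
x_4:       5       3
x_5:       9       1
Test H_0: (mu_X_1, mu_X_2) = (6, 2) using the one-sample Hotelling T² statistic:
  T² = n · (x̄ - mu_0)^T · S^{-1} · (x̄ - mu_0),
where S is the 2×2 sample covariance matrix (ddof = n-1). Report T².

Step 1 — sample mean vector:
  mean(X_1) = (3 + 2 + 4 + 5 + 9) / 5 = 23/5 = 4.6
  mean(X_2) = (8 + 6 + 3 + 3 + 1) / 5 = 21/5 = 4.2
  x̄ = (4.6, 4.2),  deviation x̄ - mu_0 = (4.6, 4.2) - (6, 2) = (-1.4, 2.2).

Step 2 — sample covariance matrix, S[i,j] = (1/(n-1)) · Σ_k (x_{k,i} - mean_i) · (x_{k,j} - mean_j), divisor n-1 = 4:
  S[X_1,X_1] = ((-1.6)·(-1.6) + (-2.6)·(-2.6) + (-0.6)·(-0.6) + (0.4)·(0.4) + (4.4)·(4.4)) / 4 = 29.2/4 = 7.3
  S[X_1,X_2] = ((-1.6)·(3.8) + (-2.6)·(1.8) + (-0.6)·(-1.2) + (0.4)·(-1.2) + (4.4)·(-3.2)) / 4 = -24.6/4 = -6.15
  S[X_2,X_2] = ((3.8)·(3.8) + (1.8)·(1.8) + (-1.2)·(-1.2) + (-1.2)·(-1.2) + (-3.2)·(-3.2)) / 4 = 30.8/4 = 7.7
  S = [[7.3, -6.15],
 [-6.15, 7.7]].

Step 3 — invert S. det(S) = 7.3·7.7 - (-6.15)² = 18.3875.
  S^{-1} = (1/det) · [[d, -b], [-b, a]] = [[0.4188, 0.3345],
 [0.3345, 0.397]].

Step 4 — quadratic form (x̄ - mu_0)^T · S^{-1} · (x̄ - mu_0):
  S^{-1} · (x̄ - mu_0) = (0.1496, 0.4052),
  (x̄ - mu_0)^T · [...] = (-1.4)·(0.1496) + (2.2)·(0.4052) = 0.682.

Step 5 — scale by n: T² = 5 · 0.682 = 3.4099.

T² ≈ 3.4099


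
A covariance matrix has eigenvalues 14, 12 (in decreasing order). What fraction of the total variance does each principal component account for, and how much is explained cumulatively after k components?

Step 1 — total variance = trace(Sigma) = Σ λ_i = 14 + 12 = 26.

Step 2 — fraction explained by component i = λ_i / Σ λ:
  PC1: 14/26 = 0.5385
  PC2: 12/26 = 0.4615

Step 3 — cumulative fraction after k components = (λ_1 + ... + λ_k) / Σ λ:
  k = 1: 14/26 = 0.5385
  k = 2: (14 + 12)/26 = 26/26 = 1

Summary (fraction, with percent):

explained: PC1 0.5385 (53.85%), PC2 0.4615 (46.15%);  cumulative: 0.5385, 1


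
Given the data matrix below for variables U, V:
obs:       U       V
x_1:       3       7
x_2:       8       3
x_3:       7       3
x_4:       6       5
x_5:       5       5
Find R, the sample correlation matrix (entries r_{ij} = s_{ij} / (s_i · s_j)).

Step 1 — column means:
  mean(U) = (3 + 8 + 7 + 6 + 5) / 5 = 29/5 = 5.8
  mean(V) = (7 + 3 + 3 + 5 + 5) / 5 = 23/5 = 4.6

Step 2 — sample variances and covariances s[i,j] = (1/(n-1)) · Σ_k (x_{k,i} - mean_i) · (x_{k,j} - mean_j), with n-1 = 4:
  s[U,U] = ((-2.8)·(-2.8) + (2.2)·(2.2) + (1.2)·(1.2) + (0.2)·(0.2) + (-0.8)·(-0.8)) / 4 = 14.8/4 = 3.7
  s[U,V] = ((-2.8)·(2.4) + (2.2)·(-1.6) + (1.2)·(-1.6) + (0.2)·(0.4) + (-0.8)·(0.4)) / 4 = -12.4/4 = -3.1
  s[V,V] = ((2.4)·(2.4) + (-1.6)·(-1.6) + (-1.6)·(-1.6) + (0.4)·(0.4) + (0.4)·(0.4)) / 4 = 11.2/4 = 2.8
  Sample standard deviations s_i = √(s[i,i]):
  s(U) = √(3.7) = 1.9235
  s(V) = √(2.8) = 1.6733

Step 3 — r_{ij} = s_{ij} / (s_i · s_j):
  r[U,U] = 1 (diagonal).
  r[U,V] = -3.1 / (1.9235 · 1.6733) = -3.1 / 3.2187 = -0.9631
  r[V,V] = 1 (diagonal).

R is symmetric with unit diagonal. Assembling:

R = [[1, -0.9631],
 [-0.9631, 1]]


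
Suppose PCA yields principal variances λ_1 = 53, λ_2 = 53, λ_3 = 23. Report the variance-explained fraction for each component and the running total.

Step 1 — total variance = trace(Sigma) = Σ λ_i = 53 + 53 + 23 = 129.

Step 2 — fraction explained by component i = λ_i / Σ λ:
  PC1: 53/129 = 0.4109
  PC2: 53/129 = 0.4109
  PC3: 23/129 = 0.1783

Step 3 — cumulative fraction after k components = (λ_1 + ... + λ_k) / Σ λ:
  k = 1: 53/129 = 0.4109
  k = 2: (53 + 53)/129 = 106/129 = 0.8217
  k = 3: (53 + 53 + 23)/129 = 129/129 = 1

Summary (fraction, with percent):

explained: PC1 0.4109 (41.09%), PC2 0.4109 (41.09%), PC3 0.1783 (17.83%);  cumulative: 0.4109, 0.8217, 1


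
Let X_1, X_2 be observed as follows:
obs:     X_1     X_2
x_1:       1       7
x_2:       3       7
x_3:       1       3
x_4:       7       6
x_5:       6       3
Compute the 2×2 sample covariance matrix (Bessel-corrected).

Step 1 — column means:
  mean(X_1) = (1 + 3 + 1 + 7 + 6) / 5 = 18/5 = 3.6
  mean(X_2) = (7 + 7 + 3 + 6 + 3) / 5 = 26/5 = 5.2

Step 2 — sample covariance S[i,j] = (1/(n-1)) · Σ_k (x_{k,i} - mean_i) · (x_{k,j} - mean_j), with n-1 = 4.
  S[X_1,X_1] = ((-2.6)·(-2.6) + (-0.6)·(-0.6) + (-2.6)·(-2.6) + (3.4)·(3.4) + (2.4)·(2.4)) / 4 = 31.2/4 = 7.8
  S[X_1,X_2] = ((-2.6)·(1.8) + (-0.6)·(1.8) + (-2.6)·(-2.2) + (3.4)·(0.8) + (2.4)·(-2.2)) / 4 = -2.6/4 = -0.65
  S[X_2,X_2] = ((1.8)·(1.8) + (1.8)·(1.8) + (-2.2)·(-2.2) + (0.8)·(0.8) + (-2.2)·(-2.2)) / 4 = 16.8/4 = 4.2

S is symmetric (S[j,i] = S[i,j]). Assembling:

S = [[7.8, -0.65],
 [-0.65, 4.2]]


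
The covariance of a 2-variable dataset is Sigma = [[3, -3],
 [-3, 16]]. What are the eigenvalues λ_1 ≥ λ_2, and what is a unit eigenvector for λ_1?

Step 1 — characteristic polynomial of 2×2 Sigma:
  det(Sigma - λI) = λ² - trace · λ + det = 0.
  trace = 3 + 16 = 19, det = 3·16 - (-3)² = 39.
Step 2 — discriminant:
  Δ = trace² - 4·det = 361 - 156 = 205.
Step 3 — eigenvalues:
  λ = (trace ± √Δ)/2 = (19 ± 14.3178)/2,
  λ_1 = 16.6589,  λ_2 = 2.3411.

Step 4 — unit eigenvector for λ_1: solve (Sigma - λ_1 I)v = 0. First row:
  (3 - 16.6589)·v_x + (-3)·v_y = 0, i.e. (-13.6589)·v_x + (-3)·v_y = 0,
  so v ∝ (b, λ_1 - a) = (-3, 13.6589); multiply by -1 so the first entry is positive: u = (3, -13.6589).
  ||u|| = √((3)² + (-13.6589)²) = √(195.5658) ≈ 13.9845,
  v_1 = u/||u|| ≈ (0.2145, -0.9767) (||v_1|| = 1).

λ_1 = 16.6589,  λ_2 = 2.3411;  v_1 ≈ (0.2145, -0.9767)


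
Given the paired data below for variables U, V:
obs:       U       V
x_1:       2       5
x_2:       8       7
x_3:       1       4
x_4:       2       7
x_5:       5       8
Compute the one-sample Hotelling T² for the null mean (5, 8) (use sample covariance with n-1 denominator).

Step 1 — sample mean vector:
  mean(U) = (2 + 8 + 1 + 2 + 5) / 5 = 18/5 = 3.6
  mean(V) = (5 + 7 + 4 + 7 + 8) / 5 = 31/5 = 6.2
  x̄ = (3.6, 6.2),  deviation x̄ - mu_0 = (3.6, 6.2) - (5, 8) = (-1.4, -1.8).

Step 2 — sample covariance matrix, S[i,j] = (1/(n-1)) · Σ_k (x_{k,i} - mean_i) · (x_{k,j} - mean_j), divisor n-1 = 4:
  S[U,U] = ((-1.6)·(-1.6) + (4.4)·(4.4) + (-2.6)·(-2.6) + (-1.6)·(-1.6) + (1.4)·(1.4)) / 4 = 33.2/4 = 8.3
  S[U,V] = ((-1.6)·(-1.2) + (4.4)·(0.8) + (-2.6)·(-2.2) + (-1.6)·(0.8) + (1.4)·(1.8)) / 4 = 12.4/4 = 3.1
  S[V,V] = ((-1.2)·(-1.2) + (0.8)·(0.8) + (-2.2)·(-2.2) + (0.8)·(0.8) + (1.8)·(1.8)) / 4 = 10.8/4 = 2.7
  S = [[8.3, 3.1],
 [3.1, 2.7]].

Step 3 — invert S. det(S) = 8.3·2.7 - (3.1)² = 12.8.
  S^{-1} = (1/det) · [[d, -b], [-b, a]] = [[0.2109, -0.2422],
 [-0.2422, 0.6484]].

Step 4 — quadratic form (x̄ - mu_0)^T · S^{-1} · (x̄ - mu_0):
  S^{-1} · (x̄ - mu_0) = (0.1406, -0.8281),
  (x̄ - mu_0)^T · [...] = (-1.4)·(0.1406) + (-1.8)·(-0.8281) = 1.2937.

Step 5 — scale by n: T² = 5 · 1.2937 = 6.4687.

T² ≈ 6.4687


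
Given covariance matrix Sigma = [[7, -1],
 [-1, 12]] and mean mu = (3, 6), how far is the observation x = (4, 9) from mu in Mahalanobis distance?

Step 1 — centre the observation: (x - mu) = (1, 3).

Step 2 — invert Sigma. det(Sigma) = 7·12 - (-1)² = 83.
  Sigma^{-1} = (1/det) · [[d, -b], [-b, a]] = [[0.1446, 0.012],
 [0.012, 0.0843]].

Step 3 — form the quadratic (x - mu)^T · Sigma^{-1} · (x - mu):
  Sigma^{-1} · (x - mu) = (0.1807, 0.2651).
  (x - mu)^T · [Sigma^{-1} · (x - mu)] = (1)·(0.1807) + (3)·(0.2651) = 0.9759.

Step 4 — take square root: d = √(0.9759) ≈ 0.9879.

d(x, mu) = √(0.9759) ≈ 0.9879


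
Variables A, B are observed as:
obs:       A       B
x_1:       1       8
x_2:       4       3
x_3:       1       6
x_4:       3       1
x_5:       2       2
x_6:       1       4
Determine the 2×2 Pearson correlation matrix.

Step 1 — column means:
  mean(A) = (1 + 4 + 1 + 3 + 2 + 1) / 6 = 12/6 = 2
  mean(B) = (8 + 3 + 6 + 1 + 2 + 4) / 6 = 24/6 = 4

Step 2 — sample variances and covariances s[i,j] = (1/(n-1)) · Σ_k (x_{k,i} - mean_i) · (x_{k,j} - mean_j), with n-1 = 5:
  s[A,A] = ((-1)·(-1) + (2)·(2) + (-1)·(-1) + (1)·(1) + (0)·(0) + (-1)·(-1)) / 5 = 8/5 = 1.6
  s[A,B] = ((-1)·(4) + (2)·(-1) + (-1)·(2) + (1)·(-3) + (0)·(-2) + (-1)·(0)) / 5 = -11/5 = -2.2
  s[B,B] = ((4)·(4) + (-1)·(-1) + (2)·(2) + (-3)·(-3) + (-2)·(-2) + (0)·(0)) / 5 = 34/5 = 6.8
  Sample standard deviations s_i = √(s[i,i]):
  s(A) = √(1.6) = 1.2649
  s(B) = √(6.8) = 2.6077

Step 3 — r_{ij} = s_{ij} / (s_i · s_j):
  r[A,A] = 1 (diagonal).
  r[A,B] = -2.2 / (1.2649 · 2.6077) = -2.2 / 3.2985 = -0.667
  r[B,B] = 1 (diagonal).

R is symmetric with unit diagonal. Assembling:

R = [[1, -0.667],
 [-0.667, 1]]


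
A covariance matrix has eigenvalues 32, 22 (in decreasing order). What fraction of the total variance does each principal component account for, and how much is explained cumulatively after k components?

Step 1 — total variance = trace(Sigma) = Σ λ_i = 32 + 22 = 54.

Step 2 — fraction explained by component i = λ_i / Σ λ:
  PC1: 32/54 = 0.5926
  PC2: 22/54 = 0.4074

Step 3 — cumulative fraction after k components = (λ_1 + ... + λ_k) / Σ λ:
  k = 1: 32/54 = 0.5926
  k = 2: (32 + 22)/54 = 54/54 = 1

Summary (fraction, with percent):

explained: PC1 0.5926 (59.26%), PC2 0.4074 (40.74%);  cumulative: 0.5926, 1


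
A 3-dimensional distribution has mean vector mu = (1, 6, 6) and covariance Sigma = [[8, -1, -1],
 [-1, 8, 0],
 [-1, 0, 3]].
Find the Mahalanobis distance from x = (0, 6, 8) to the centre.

Step 1 — centre the observation: (x - mu) = (-1, 0, 2).

Step 2 — invert Sigma (cofactor / det for 3×3, or solve directly):
  Sigma^{-1} = [[0.1326, 0.0166, 0.0442],
 [0.0166, 0.1271, 0.0055],
 [0.0442, 0.0055, 0.3481]].

Step 3 — form the quadratic (x - mu)^T · Sigma^{-1} · (x - mu):
  Sigma^{-1} · (x - mu) = (-0.0442, -0.0055, 0.6519).
  (x - mu)^T · [Sigma^{-1} · (x - mu)] = (-1)·(-0.0442) + (0)·(-0.0055) + (2)·(0.6519) = 1.3481.

Step 4 — take square root: d = √(1.3481) ≈ 1.1611.

d(x, mu) = √(1.3481) ≈ 1.1611


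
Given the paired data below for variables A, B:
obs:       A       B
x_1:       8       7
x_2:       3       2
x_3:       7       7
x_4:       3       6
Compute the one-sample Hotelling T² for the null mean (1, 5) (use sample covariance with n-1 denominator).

Step 1 — sample mean vector:
  mean(A) = (8 + 3 + 7 + 3) / 4 = 21/4 = 5.25
  mean(B) = (7 + 2 + 7 + 6) / 4 = 22/4 = 5.5
  x̄ = (5.25, 5.5),  deviation x̄ - mu_0 = (5.25, 5.5) - (1, 5) = (4.25, 0.5).

Step 2 — sample covariance matrix, S[i,j] = (1/(n-1)) · Σ_k (x_{k,i} - mean_i) · (x_{k,j} - mean_j), divisor n-1 = 3:
  S[A,A] = ((2.75)·(2.75) + (-2.25)·(-2.25) + (1.75)·(1.75) + (-2.25)·(-2.25)) / 3 = 20.75/3 = 6.9167
  S[A,B] = ((2.75)·(1.5) + (-2.25)·(-3.5) + (1.75)·(1.5) + (-2.25)·(0.5)) / 3 = 13.5/3 = 4.5
  S[B,B] = ((1.5)·(1.5) + (-3.5)·(-3.5) + (1.5)·(1.5) + (0.5)·(0.5)) / 3 = 17/3 = 5.6667
  S = [[6.9167, 4.5],
 [4.5, 5.6667]].

Step 3 — invert S. det(S) = 6.9167·5.6667 - (4.5)² = 18.9444.
  S^{-1} = (1/det) · [[d, -b], [-b, a]] = [[0.2991, -0.2375],
 [-0.2375, 0.3651]].

Step 4 — quadratic form (x̄ - mu_0)^T · S^{-1} · (x̄ - mu_0):
  S^{-1} · (x̄ - mu_0) = (1.1525, -0.827),
  (x̄ - mu_0)^T · [...] = (4.25)·(1.1525) + (0.5)·(-0.827) = 4.4846.

Step 5 — scale by n: T² = 4 · 4.4846 = 17.9384.

T² ≈ 17.9384


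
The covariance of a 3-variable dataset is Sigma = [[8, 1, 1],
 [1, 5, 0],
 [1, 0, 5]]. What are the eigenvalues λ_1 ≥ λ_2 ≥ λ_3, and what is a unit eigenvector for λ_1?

Step 1 — characteristic polynomial p(λ) = det(λI - Sigma) = λ³ - tr·λ² + c_1·λ - det, where tr = trace, c_1 = sum of the principal 2×2 minors, det = det(Sigma):
  tr = 8 + 5 + 5 = 18,
  c_1 = (8·5 - (1)²) + (8·5 - (1)²) + (5·5 - (0)²) = 39 + 39 + 25 = 103,
  det = 8·(5·5 - (0)²) - (1)·((1)·5 - (0)·(1)) + (1)·((1)·(0) - 5·(1)) = 8·(25) - (1)·(5) + (1)·(-5) = 190.
  So p(λ) = λ³ - 18λ² + 103λ - 190.
Step 2 — look for an integer root (rational root theorem: any rational root is an integer divisor of 190). Testing λ = 5:
  p(5) = 125 - 450 + 515 - 190 = 0  ✓
  Dividing out (λ - 5): p(λ) = (λ - 5)(λ² - 13λ + 38).
Step 3 — remaining eigenvalues from the quadratic λ² - 13λ + 38 = 0:
  Δ = 13² - 4·38 = 169 - 152 = 17,  λ = (13 ± √17)/2 = (13 ± 4.1231)/2 ≈ 8.5616 or 4.4384.
  Sorted: λ_1 = 8.5616,  λ_2 = 5,  λ_3 = 4.4384  (check: sum = 18 = tr ✓).

Step 4 — unit eigenvector for λ_1 ≈ 8.5616: v spans the null space of (Sigma - λ_1 I), whose rows are
  r_1 = (-0.5616, 1, 1),  r_2 = (1, -3.5616, 0),  r_3 = (1, 0, -3.5616).
  v is orthogonal to every row, so take v ∝ r_1 × r_2 = ((1)·(0) - (1)·(-3.5616), (1)·(1) - (-0.5616)·(0), (-0.5616)·(-3.5616) - (1)·(1)) ≈ (3.5616, 1, 1).
  Let u = (3.5616, 1, 1).
  ||u|| = √((3.5616)² + (1)² + (1)²) = √(14.6847) ≈ 3.8321,  v_1 = u/||u|| ≈ (0.9294, 0.261, 0.261) (||v_1|| = 1).

λ_1 = 8.5616,  λ_2 = 5,  λ_3 = 4.4384;  v_1 ≈ (0.9294, 0.261, 0.261)


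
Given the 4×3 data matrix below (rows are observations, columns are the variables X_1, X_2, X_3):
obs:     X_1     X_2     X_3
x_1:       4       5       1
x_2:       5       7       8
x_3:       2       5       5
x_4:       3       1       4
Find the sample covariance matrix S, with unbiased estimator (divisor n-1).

Step 1 — column means:
  mean(X_1) = (4 + 5 + 2 + 3) / 4 = 14/4 = 3.5
  mean(X_2) = (5 + 7 + 5 + 1) / 4 = 18/4 = 4.5
  mean(X_3) = (1 + 8 + 5 + 4) / 4 = 18/4 = 4.5

Step 2 — sample covariance S[i,j] = (1/(n-1)) · Σ_k (x_{k,i} - mean_i) · (x_{k,j} - mean_j), with n-1 = 3.
  S[X_1,X_1] = ((0.5)·(0.5) + (1.5)·(1.5) + (-1.5)·(-1.5) + (-0.5)·(-0.5)) / 3 = 5/3 = 1.6667
  S[X_1,X_2] = ((0.5)·(0.5) + (1.5)·(2.5) + (-1.5)·(0.5) + (-0.5)·(-3.5)) / 3 = 5/3 = 1.6667
  S[X_1,X_3] = ((0.5)·(-3.5) + (1.5)·(3.5) + (-1.5)·(0.5) + (-0.5)·(-0.5)) / 3 = 3/3 = 1
  S[X_2,X_2] = ((0.5)·(0.5) + (2.5)·(2.5) + (0.5)·(0.5) + (-3.5)·(-3.5)) / 3 = 19/3 = 6.3333
  S[X_2,X_3] = ((0.5)·(-3.5) + (2.5)·(3.5) + (0.5)·(0.5) + (-3.5)·(-0.5)) / 3 = 9/3 = 3
  S[X_3,X_3] = ((-3.5)·(-3.5) + (3.5)·(3.5) + (0.5)·(0.5) + (-0.5)·(-0.5)) / 3 = 25/3 = 8.3333

S is symmetric (S[j,i] = S[i,j]). Assembling:

S = [[1.6667, 1.6667, 1],
 [1.6667, 6.3333, 3],
 [1, 3, 8.3333]]


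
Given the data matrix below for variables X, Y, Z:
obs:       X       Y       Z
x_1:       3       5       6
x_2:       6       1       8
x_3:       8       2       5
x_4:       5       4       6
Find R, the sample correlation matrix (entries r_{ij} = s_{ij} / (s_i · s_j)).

Step 1 — column means:
  mean(X) = (3 + 6 + 8 + 5) / 4 = 22/4 = 5.5
  mean(Y) = (5 + 1 + 2 + 4) / 4 = 12/4 = 3
  mean(Z) = (6 + 8 + 5 + 6) / 4 = 25/4 = 6.25

Step 2 — sample variances and covariances s[i,j] = (1/(n-1)) · Σ_k (x_{k,i} - mean_i) · (x_{k,j} - mean_j), with n-1 = 3:
  s[X,X] = ((-2.5)·(-2.5) + (0.5)·(0.5) + (2.5)·(2.5) + (-0.5)·(-0.5)) / 3 = 13/3 = 4.3333
  s[X,Y] = ((-2.5)·(2) + (0.5)·(-2) + (2.5)·(-1) + (-0.5)·(1)) / 3 = -9/3 = -3
  s[X,Z] = ((-2.5)·(-0.25) + (0.5)·(1.75) + (2.5)·(-1.25) + (-0.5)·(-0.25)) / 3 = -1.5/3 = -0.5
  s[Y,Y] = ((2)·(2) + (-2)·(-2) + (-1)·(-1) + (1)·(1)) / 3 = 10/3 = 3.3333
  s[Y,Z] = ((2)·(-0.25) + (-2)·(1.75) + (-1)·(-1.25) + (1)·(-0.25)) / 3 = -3/3 = -1
  s[Z,Z] = ((-0.25)·(-0.25) + (1.75)·(1.75) + (-1.25)·(-1.25) + (-0.25)·(-0.25)) / 3 = 4.75/3 = 1.5833
  Sample standard deviations s_i = √(s[i,i]):
  s(X) = √(4.3333) = 2.0817
  s(Y) = √(3.3333) = 1.8257
  s(Z) = √(1.5833) = 1.2583

Step 3 — r_{ij} = s_{ij} / (s_i · s_j):
  r[X,X] = 1 (diagonal).
  r[X,Y] = -3 / (2.0817 · 1.8257) = -3 / 3.8006 = -0.7894
  r[X,Z] = -0.5 / (2.0817 · 1.2583) = -0.5 / 2.6194 = -0.1909
  r[Y,Y] = 1 (diagonal).
  r[Y,Z] = -1 / (1.8257 · 1.2583) = -1 / 2.2973 = -0.4353
  r[Z,Z] = 1 (diagonal).

R is symmetric with unit diagonal. Assembling:

R = [[1, -0.7894, -0.1909],
 [-0.7894, 1, -0.4353],
 [-0.1909, -0.4353, 1]]


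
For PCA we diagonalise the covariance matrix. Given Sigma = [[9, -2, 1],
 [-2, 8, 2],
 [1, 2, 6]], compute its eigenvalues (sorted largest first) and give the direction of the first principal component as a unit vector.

Step 1 — characteristic polynomial p(λ) = det(λI - Sigma) = λ³ - tr·λ² + c_1·λ - det, where tr = trace, c_1 = sum of the principal 2×2 minors, det = det(Sigma):
  tr = 9 + 8 + 6 = 23,
  c_1 = (9·8 - (-2)²) + (9·6 - (1)²) + (8·6 - (2)²) = 68 + 53 + 44 = 165,
  det = 9·(8·6 - (2)²) - (-2)·((-2)·6 - (2)·(1)) + (1)·((-2)·(2) - 8·(1)) = 9·(44) - (-2)·(-14) + (1)·(-12) = 356.
  So p(λ) = λ³ - 23λ² + 165λ - 356.
Step 2 — look for an integer root (rational root theorem: any rational root is an integer divisor of 356). Testing λ = 4:
  p(4) = 64 - 368 + 660 - 356 = 0  ✓
  Dividing out (λ - 4): p(λ) = (λ - 4)(λ² - 19λ + 89).
Step 3 — remaining eigenvalues from the quadratic λ² - 19λ + 89 = 0:
  Δ = 19² - 4·89 = 361 - 356 = 5,  λ = (19 ± √5)/2 = (19 ± 2.2361)/2 ≈ 10.618 or 8.382.
  Sorted: λ_1 = 10.618,  λ_2 = 8.382,  λ_3 = 4  (check: sum = 23 = tr ✓).

Step 4 — unit eigenvector for λ_1 ≈ 10.618: v spans the null space of (Sigma - λ_1 I), whose rows are
  r_1 = (-1.618, -2, 1),  r_2 = (-2, -2.618, 2),  r_3 = (1, 2, -4.618).
  v is orthogonal to every row, so take v ∝ r_1 × r_2 = ((-2)·(2) - (1)·(-2.618), (1)·(-2) - (-1.618)·(2), (-1.618)·(-2.618) - (-2)·(-2)) ≈ (-1.382, 1.2361, 0.2361).
  Rescale (multiply by -1 so the first nonzero entry is positive): u = (1.382, -1.2361, -0.2361).
  ||u|| = √((1.382)² + (-1.2361)² + (-0.2361)²) = √(3.4934) ≈ 1.8691,  v_1 = u/||u|| ≈ (0.7394, -0.6613, -0.1263) (||v_1|| = 1).

λ_1 = 10.618,  λ_2 = 8.382,  λ_3 = 4;  v_1 ≈ (0.7394, -0.6613, -0.1263)


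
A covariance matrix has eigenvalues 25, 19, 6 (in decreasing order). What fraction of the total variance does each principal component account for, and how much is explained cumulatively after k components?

Step 1 — total variance = trace(Sigma) = Σ λ_i = 25 + 19 + 6 = 50.

Step 2 — fraction explained by component i = λ_i / Σ λ:
  PC1: 25/50 = 0.5
  PC2: 19/50 = 0.38
  PC3: 6/50 = 0.12

Step 3 — cumulative fraction after k components = (λ_1 + ... + λ_k) / Σ λ:
  k = 1: 25/50 = 0.5
  k = 2: (25 + 19)/50 = 44/50 = 0.88
  k = 3: (25 + 19 + 6)/50 = 50/50 = 1

Summary (fraction, with percent):

explained: PC1 0.5 (50%), PC2 0.38 (38%), PC3 0.12 (12%);  cumulative: 0.5, 0.88, 1


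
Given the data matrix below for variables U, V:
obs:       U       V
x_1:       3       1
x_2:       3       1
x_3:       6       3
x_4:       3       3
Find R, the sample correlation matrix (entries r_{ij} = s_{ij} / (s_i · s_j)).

Step 1 — column means:
  mean(U) = (3 + 3 + 6 + 3) / 4 = 15/4 = 3.75
  mean(V) = (1 + 1 + 3 + 3) / 4 = 8/4 = 2

Step 2 — sample variances and covariances s[i,j] = (1/(n-1)) · Σ_k (x_{k,i} - mean_i) · (x_{k,j} - mean_j), with n-1 = 3:
  s[U,U] = ((-0.75)·(-0.75) + (-0.75)·(-0.75) + (2.25)·(2.25) + (-0.75)·(-0.75)) / 3 = 6.75/3 = 2.25
  s[U,V] = ((-0.75)·(-1) + (-0.75)·(-1) + (2.25)·(1) + (-0.75)·(1)) / 3 = 3/3 = 1
  s[V,V] = ((-1)·(-1) + (-1)·(-1) + (1)·(1) + (1)·(1)) / 3 = 4/3 = 1.3333
  Sample standard deviations s_i = √(s[i,i]):
  s(U) = √(2.25) = 1.5
  s(V) = √(1.3333) = 1.1547

Step 3 — r_{ij} = s_{ij} / (s_i · s_j):
  r[U,U] = 1 (diagonal).
  r[U,V] = 1 / (1.5 · 1.1547) = 1 / 1.7321 = 0.5774
  r[V,V] = 1 (diagonal).

R is symmetric with unit diagonal. Assembling:

R = [[1, 0.5774],
 [0.5774, 1]]


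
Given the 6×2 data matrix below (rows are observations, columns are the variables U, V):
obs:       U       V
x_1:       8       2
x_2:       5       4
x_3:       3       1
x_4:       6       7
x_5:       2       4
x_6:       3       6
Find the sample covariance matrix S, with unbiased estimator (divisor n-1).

Step 1 — column means:
  mean(U) = (8 + 5 + 3 + 6 + 2 + 3) / 6 = 27/6 = 4.5
  mean(V) = (2 + 4 + 1 + 7 + 4 + 6) / 6 = 24/6 = 4

Step 2 — sample covariance S[i,j] = (1/(n-1)) · Σ_k (x_{k,i} - mean_i) · (x_{k,j} - mean_j), with n-1 = 5.
  S[U,U] = ((3.5)·(3.5) + (0.5)·(0.5) + (-1.5)·(-1.5) + (1.5)·(1.5) + (-2.5)·(-2.5) + (-1.5)·(-1.5)) / 5 = 25.5/5 = 5.1
  S[U,V] = ((3.5)·(-2) + (0.5)·(0) + (-1.5)·(-3) + (1.5)·(3) + (-2.5)·(0) + (-1.5)·(2)) / 5 = -1/5 = -0.2
  S[V,V] = ((-2)·(-2) + (0)·(0) + (-3)·(-3) + (3)·(3) + (0)·(0) + (2)·(2)) / 5 = 26/5 = 5.2

S is symmetric (S[j,i] = S[i,j]). Assembling:

S = [[5.1, -0.2],
 [-0.2, 5.2]]


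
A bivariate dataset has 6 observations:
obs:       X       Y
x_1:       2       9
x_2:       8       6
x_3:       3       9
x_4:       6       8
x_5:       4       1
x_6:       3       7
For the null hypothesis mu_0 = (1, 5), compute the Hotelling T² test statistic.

Step 1 — sample mean vector:
  mean(X) = (2 + 8 + 3 + 6 + 4 + 3) / 6 = 26/6 = 4.3333
  mean(Y) = (9 + 6 + 9 + 8 + 1 + 7) / 6 = 40/6 = 6.6667
  x̄ = (4.3333, 6.6667),  deviation x̄ - mu_0 = (4.3333, 6.6667) - (1, 5) = (3.3333, 1.6667).

Step 2 — sample covariance matrix, S[i,j] = (1/(n-1)) · Σ_k (x_{k,i} - mean_i) · (x_{k,j} - mean_j), divisor n-1 = 5:
  S[X,X] = ((-2.3333)·(-2.3333) + (3.6667)·(3.6667) + (-1.3333)·(-1.3333) + (1.6667)·(1.6667) + (-0.3333)·(-0.3333) + (-1.3333)·(-1.3333)) / 5 = 25.3333/5 = 5.0667
  S[X,Y] = ((-2.3333)·(2.3333) + (3.6667)·(-0.6667) + (-1.3333)·(2.3333) + (1.6667)·(1.3333) + (-0.3333)·(-5.6667) + (-1.3333)·(0.3333)) / 5 = -7.3333/5 = -1.4667
  S[Y,Y] = ((2.3333)·(2.3333) + (-0.6667)·(-0.6667) + (2.3333)·(2.3333) + (1.3333)·(1.3333) + (-5.6667)·(-5.6667) + (0.3333)·(0.3333)) / 5 = 45.3333/5 = 9.0667
  S = [[5.0667, -1.4667],
 [-1.4667, 9.0667]].

Step 3 — invert S. det(S) = 5.0667·9.0667 - (-1.4667)² = 43.7867.
  S^{-1} = (1/det) · [[d, -b], [-b, a]] = [[0.2071, 0.0335],
 [0.0335, 0.1157]].

Step 4 — quadratic form (x̄ - mu_0)^T · S^{-1} · (x̄ - mu_0):
  S^{-1} · (x̄ - mu_0) = (0.746, 0.3045),
  (x̄ - mu_0)^T · [...] = (3.3333)·(0.746) + (1.6667)·(0.3045) = 2.9943.

Step 5 — scale by n: T² = 6 · 2.9943 = 17.9659.

T² ≈ 17.9659


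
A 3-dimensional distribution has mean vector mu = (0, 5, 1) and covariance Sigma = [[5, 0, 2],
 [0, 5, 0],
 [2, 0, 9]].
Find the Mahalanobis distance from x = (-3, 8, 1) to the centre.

Step 1 — centre the observation: (x - mu) = (-3, 3, 0).

Step 2 — invert Sigma (cofactor / det for 3×3, or solve directly):
  Sigma^{-1} = [[0.2195, 0, -0.0488],
 [0, 0.2, 0],
 [-0.0488, 0, 0.122]].

Step 3 — form the quadratic (x - mu)^T · Sigma^{-1} · (x - mu):
  Sigma^{-1} · (x - mu) = (-0.6585, 0.6, 0.1463).
  (x - mu)^T · [Sigma^{-1} · (x - mu)] = (-3)·(-0.6585) + (3)·(0.6) + (0)·(0.1463) = 3.7756.

Step 4 — take square root: d = √(3.7756) ≈ 1.9431.

d(x, mu) = √(3.7756) ≈ 1.9431


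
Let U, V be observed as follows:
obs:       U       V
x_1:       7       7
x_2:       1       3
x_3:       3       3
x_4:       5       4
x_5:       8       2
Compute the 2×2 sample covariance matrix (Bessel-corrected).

Step 1 — column means:
  mean(U) = (7 + 1 + 3 + 5 + 8) / 5 = 24/5 = 4.8
  mean(V) = (7 + 3 + 3 + 4 + 2) / 5 = 19/5 = 3.8

Step 2 — sample covariance S[i,j] = (1/(n-1)) · Σ_k (x_{k,i} - mean_i) · (x_{k,j} - mean_j), with n-1 = 4.
  S[U,U] = ((2.2)·(2.2) + (-3.8)·(-3.8) + (-1.8)·(-1.8) + (0.2)·(0.2) + (3.2)·(3.2)) / 4 = 32.8/4 = 8.2
  S[U,V] = ((2.2)·(3.2) + (-3.8)·(-0.8) + (-1.8)·(-0.8) + (0.2)·(0.2) + (3.2)·(-1.8)) / 4 = 5.8/4 = 1.45
  S[V,V] = ((3.2)·(3.2) + (-0.8)·(-0.8) + (-0.8)·(-0.8) + (0.2)·(0.2) + (-1.8)·(-1.8)) / 4 = 14.8/4 = 3.7

S is symmetric (S[j,i] = S[i,j]). Assembling:

S = [[8.2, 1.45],
 [1.45, 3.7]]


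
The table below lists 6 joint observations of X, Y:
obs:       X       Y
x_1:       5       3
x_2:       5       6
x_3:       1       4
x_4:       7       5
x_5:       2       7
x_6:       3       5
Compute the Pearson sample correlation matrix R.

Step 1 — column means:
  mean(X) = (5 + 5 + 1 + 7 + 2 + 3) / 6 = 23/6 = 3.8333
  mean(Y) = (3 + 6 + 4 + 5 + 7 + 5) / 6 = 30/6 = 5

Step 2 — sample variances and covariances s[i,j] = (1/(n-1)) · Σ_k (x_{k,i} - mean_i) · (x_{k,j} - mean_j), with n-1 = 5:
  s[X,X] = ((1.1667)·(1.1667) + (1.1667)·(1.1667) + (-2.8333)·(-2.8333) + (3.1667)·(3.1667) + (-1.8333)·(-1.8333) + (-0.8333)·(-0.8333)) / 5 = 24.8333/5 = 4.9667
  s[X,Y] = ((1.1667)·(-2) + (1.1667)·(1) + (-2.8333)·(-1) + (3.1667)·(0) + (-1.8333)·(2) + (-0.8333)·(0)) / 5 = -2/5 = -0.4
  s[Y,Y] = ((-2)·(-2) + (1)·(1) + (-1)·(-1) + (0)·(0) + (2)·(2) + (0)·(0)) / 5 = 10/5 = 2
  Sample standard deviations s_i = √(s[i,i]):
  s(X) = √(4.9667) = 2.2286
  s(Y) = √(2) = 1.4142

Step 3 — r_{ij} = s_{ij} / (s_i · s_j):
  r[X,X] = 1 (diagonal).
  r[X,Y] = -0.4 / (2.2286 · 1.4142) = -0.4 / 3.1517 = -0.1269
  r[Y,Y] = 1 (diagonal).

R is symmetric with unit diagonal. Assembling:

R = [[1, -0.1269],
 [-0.1269, 1]]


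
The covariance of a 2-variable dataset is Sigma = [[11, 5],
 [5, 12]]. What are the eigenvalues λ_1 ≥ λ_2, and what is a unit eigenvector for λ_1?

Step 1 — characteristic polynomial of 2×2 Sigma:
  det(Sigma - λI) = λ² - trace · λ + det = 0.
  trace = 11 + 12 = 23, det = 11·12 - (5)² = 107.
Step 2 — discriminant:
  Δ = trace² - 4·det = 529 - 428 = 101.
Step 3 — eigenvalues:
  λ = (trace ± √Δ)/2 = (23 ± 10.0499)/2,
  λ_1 = 16.5249,  λ_2 = 6.4751.

Step 4 — unit eigenvector for λ_1: solve (Sigma - λ_1 I)v = 0. First row:
  (11 - 16.5249)·v_x + (5)·v_y = 0, i.e. (-5.5249)·v_x + (5)·v_y = 0,
  so v ∝ (b, λ_1 - a) = (5, 5.5249) = u.
  ||u|| = √((5)² + (5.5249)²) = √(55.5249) ≈ 7.4515,
  v_1 = u/||u|| ≈ (0.671, 0.7415) (||v_1|| = 1).

λ_1 = 16.5249,  λ_2 = 6.4751;  v_1 ≈ (0.671, 0.7415)


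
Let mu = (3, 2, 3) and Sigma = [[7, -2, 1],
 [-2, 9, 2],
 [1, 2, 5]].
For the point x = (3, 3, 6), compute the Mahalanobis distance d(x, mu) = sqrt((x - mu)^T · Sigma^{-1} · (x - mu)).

Step 1 — centre the observation: (x - mu) = (0, 1, 3).

Step 2 — invert Sigma (cofactor / det for 3×3, or solve directly):
  Sigma^{-1} = [[0.164, 0.048, -0.052],
 [0.048, 0.136, -0.064],
 [-0.052, -0.064, 0.236]].

Step 3 — form the quadratic (x - mu)^T · Sigma^{-1} · (x - mu):
  Sigma^{-1} · (x - mu) = (-0.108, -0.056, 0.644).
  (x - mu)^T · [Sigma^{-1} · (x - mu)] = (0)·(-0.108) + (1)·(-0.056) + (3)·(0.644) = 1.876.

Step 4 — take square root: d = √(1.876) ≈ 1.3697.

d(x, mu) = √(1.876) ≈ 1.3697


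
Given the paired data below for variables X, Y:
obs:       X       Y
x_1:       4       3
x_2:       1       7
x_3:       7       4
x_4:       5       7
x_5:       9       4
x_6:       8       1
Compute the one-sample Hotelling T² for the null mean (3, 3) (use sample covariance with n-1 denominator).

Step 1 — sample mean vector:
  mean(X) = (4 + 1 + 7 + 5 + 9 + 8) / 6 = 34/6 = 5.6667
  mean(Y) = (3 + 7 + 4 + 7 + 4 + 1) / 6 = 26/6 = 4.3333
  x̄ = (5.6667, 4.3333),  deviation x̄ - mu_0 = (5.6667, 4.3333) - (3, 3) = (2.6667, 1.3333).

Step 2 — sample covariance matrix, S[i,j] = (1/(n-1)) · Σ_k (x_{k,i} - mean_i) · (x_{k,j} - mean_j), divisor n-1 = 5:
  S[X,X] = ((-1.6667)·(-1.6667) + (-4.6667)·(-4.6667) + (1.3333)·(1.3333) + (-0.6667)·(-0.6667) + (3.3333)·(3.3333) + (2.3333)·(2.3333)) / 5 = 43.3333/5 = 8.6667
  S[X,Y] = ((-1.6667)·(-1.3333) + (-4.6667)·(2.6667) + (1.3333)·(-0.3333) + (-0.6667)·(2.6667) + (3.3333)·(-0.3333) + (2.3333)·(-3.3333)) / 5 = -21.3333/5 = -4.2667
  S[Y,Y] = ((-1.3333)·(-1.3333) + (2.6667)·(2.6667) + (-0.3333)·(-0.3333) + (2.6667)·(2.6667) + (-0.3333)·(-0.3333) + (-3.3333)·(-3.3333)) / 5 = 27.3333/5 = 5.4667
  S = [[8.6667, -4.2667],
 [-4.2667, 5.4667]].

Step 3 — invert S. det(S) = 8.6667·5.4667 - (-4.2667)² = 29.1733.
  S^{-1} = (1/det) · [[d, -b], [-b, a]] = [[0.1874, 0.1463],
 [0.1463, 0.2971]].

Step 4 — quadratic form (x̄ - mu_0)^T · S^{-1} · (x̄ - mu_0):
  S^{-1} · (x̄ - mu_0) = (0.6947, 0.7861),
  (x̄ - mu_0)^T · [...] = (2.6667)·(0.6947) + (1.3333)·(0.7861) = 2.9007.

Step 5 — scale by n: T² = 6 · 2.9007 = 17.404.

T² ≈ 17.404


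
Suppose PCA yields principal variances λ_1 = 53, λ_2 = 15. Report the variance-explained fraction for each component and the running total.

Step 1 — total variance = trace(Sigma) = Σ λ_i = 53 + 15 = 68.

Step 2 — fraction explained by component i = λ_i / Σ λ:
  PC1: 53/68 = 0.7794
  PC2: 15/68 = 0.2206

Step 3 — cumulative fraction after k components = (λ_1 + ... + λ_k) / Σ λ:
  k = 1: 53/68 = 0.7794
  k = 2: (53 + 15)/68 = 68/68 = 1

Summary (fraction, with percent):

explained: PC1 0.7794 (77.94%), PC2 0.2206 (22.06%);  cumulative: 0.7794, 1


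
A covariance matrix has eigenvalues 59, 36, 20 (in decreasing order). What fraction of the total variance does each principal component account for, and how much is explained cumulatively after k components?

Step 1 — total variance = trace(Sigma) = Σ λ_i = 59 + 36 + 20 = 115.

Step 2 — fraction explained by component i = λ_i / Σ λ:
  PC1: 59/115 = 0.513
  PC2: 36/115 = 0.313
  PC3: 20/115 = 0.1739

Step 3 — cumulative fraction after k components = (λ_1 + ... + λ_k) / Σ λ:
  k = 1: 59/115 = 0.513
  k = 2: (59 + 36)/115 = 95/115 = 0.8261
  k = 3: (59 + 36 + 20)/115 = 115/115 = 1

Summary (fraction, with percent):

explained: PC1 0.513 (51.3%), PC2 0.313 (31.3%), PC3 0.1739 (17.39%);  cumulative: 0.513, 0.8261, 1


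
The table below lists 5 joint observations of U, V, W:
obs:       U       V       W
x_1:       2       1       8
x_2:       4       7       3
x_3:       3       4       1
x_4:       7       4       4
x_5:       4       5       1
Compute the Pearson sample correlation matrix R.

Step 1 — column means:
  mean(U) = (2 + 4 + 3 + 7 + 4) / 5 = 20/5 = 4
  mean(V) = (1 + 7 + 4 + 4 + 5) / 5 = 21/5 = 4.2
  mean(W) = (8 + 3 + 1 + 4 + 1) / 5 = 17/5 = 3.4

Step 2 — sample variances and covariances s[i,j] = (1/(n-1)) · Σ_k (x_{k,i} - mean_i) · (x_{k,j} - mean_j), with n-1 = 4:
  s[U,U] = ((-2)·(-2) + (0)·(0) + (-1)·(-1) + (3)·(3) + (0)·(0)) / 4 = 14/4 = 3.5
  s[U,V] = ((-2)·(-3.2) + (0)·(2.8) + (-1)·(-0.2) + (3)·(-0.2) + (0)·(0.8)) / 4 = 6/4 = 1.5
  s[U,W] = ((-2)·(4.6) + (0)·(-0.4) + (-1)·(-2.4) + (3)·(0.6) + (0)·(-2.4)) / 4 = -5/4 = -1.25
  s[V,V] = ((-3.2)·(-3.2) + (2.8)·(2.8) + (-0.2)·(-0.2) + (-0.2)·(-0.2) + (0.8)·(0.8)) / 4 = 18.8/4 = 4.7
  s[V,W] = ((-3.2)·(4.6) + (2.8)·(-0.4) + (-0.2)·(-2.4) + (-0.2)·(0.6) + (0.8)·(-2.4)) / 4 = -17.4/4 = -4.35
  s[W,W] = ((4.6)·(4.6) + (-0.4)·(-0.4) + (-2.4)·(-2.4) + (0.6)·(0.6) + (-2.4)·(-2.4)) / 4 = 33.2/4 = 8.3
  Sample standard deviations s_i = √(s[i,i]):
  s(U) = √(3.5) = 1.8708
  s(V) = √(4.7) = 2.1679
  s(W) = √(8.3) = 2.881

Step 3 — r_{ij} = s_{ij} / (s_i · s_j):
  r[U,U] = 1 (diagonal).
  r[U,V] = 1.5 / (1.8708 · 2.1679) = 1.5 / 4.0559 = 0.3698
  r[U,W] = -1.25 / (1.8708 · 2.881) = -1.25 / 5.3898 = -0.2319
  r[V,V] = 1 (diagonal).
  r[V,W] = -4.35 / (2.1679 · 2.881) = -4.35 / 6.2458 = -0.6965
  r[W,W] = 1 (diagonal).

R is symmetric with unit diagonal. Assembling:

R = [[1, 0.3698, -0.2319],
 [0.3698, 1, -0.6965],
 [-0.2319, -0.6965, 1]]


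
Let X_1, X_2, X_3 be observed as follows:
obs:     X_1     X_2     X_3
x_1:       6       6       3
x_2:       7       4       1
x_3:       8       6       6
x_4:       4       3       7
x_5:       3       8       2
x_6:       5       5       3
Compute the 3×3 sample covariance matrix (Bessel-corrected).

Step 1 — column means:
  mean(X_1) = (6 + 7 + 8 + 4 + 3 + 5) / 6 = 33/6 = 5.5
  mean(X_2) = (6 + 4 + 6 + 3 + 8 + 5) / 6 = 32/6 = 5.3333
  mean(X_3) = (3 + 1 + 6 + 7 + 2 + 3) / 6 = 22/6 = 3.6667

Step 2 — sample covariance S[i,j] = (1/(n-1)) · Σ_k (x_{k,i} - mean_i) · (x_{k,j} - mean_j), with n-1 = 5.
  S[X_1,X_1] = ((0.5)·(0.5) + (1.5)·(1.5) + (2.5)·(2.5) + (-1.5)·(-1.5) + (-2.5)·(-2.5) + (-0.5)·(-0.5)) / 5 = 17.5/5 = 3.5
  S[X_1,X_2] = ((0.5)·(0.6667) + (1.5)·(-1.3333) + (2.5)·(0.6667) + (-1.5)·(-2.3333) + (-2.5)·(2.6667) + (-0.5)·(-0.3333)) / 5 = -3/5 = -0.6
  S[X_1,X_3] = ((0.5)·(-0.6667) + (1.5)·(-2.6667) + (2.5)·(2.3333) + (-1.5)·(3.3333) + (-2.5)·(-1.6667) + (-0.5)·(-0.6667)) / 5 = 1/5 = 0.2
  S[X_2,X_2] = ((0.6667)·(0.6667) + (-1.3333)·(-1.3333) + (0.6667)·(0.6667) + (-2.3333)·(-2.3333) + (2.6667)·(2.6667) + (-0.3333)·(-0.3333)) / 5 = 15.3333/5 = 3.0667
  S[X_2,X_3] = ((0.6667)·(-0.6667) + (-1.3333)·(-2.6667) + (0.6667)·(2.3333) + (-2.3333)·(3.3333) + (2.6667)·(-1.6667) + (-0.3333)·(-0.6667)) / 5 = -7.3333/5 = -1.4667
  S[X_3,X_3] = ((-0.6667)·(-0.6667) + (-2.6667)·(-2.6667) + (2.3333)·(2.3333) + (3.3333)·(3.3333) + (-1.6667)·(-1.6667) + (-0.6667)·(-0.6667)) / 5 = 27.3333/5 = 5.4667

S is symmetric (S[j,i] = S[i,j]). Assembling:

S = [[3.5, -0.6, 0.2],
 [-0.6, 3.0667, -1.4667],
 [0.2, -1.4667, 5.4667]]
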